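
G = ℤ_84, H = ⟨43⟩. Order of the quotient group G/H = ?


|⟨43⟩| = n / gcd(43, 84) = 84 / 1 = 84
H is normal (ℤ_84 is abelian).
|G/H| = |G| / |H| = 84 / 84 = 1

|G/H| = 1


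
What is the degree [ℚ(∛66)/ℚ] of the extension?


∛66 has minimal polynomial x³ - 66 (irreducible over ℚ since 66 is not a perfect cube)

[ℚ(∛66)/ℚ] = 3


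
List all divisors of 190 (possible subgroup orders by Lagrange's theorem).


Lagrange's theorem: |H| divides |G|
|G| = 190
Divisors of 190: 1, 2, 5, 10, 19, 38, 95, 190

Possible subgroup orders: {1, 2, 5, 10, 19, 38, 95, 190}


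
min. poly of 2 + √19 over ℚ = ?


Let α = 2 + √19. Then α - 2 = √19, so (α - 2)² = 19, giving α² - 4α - 15 = 0. Degree 2 and α ∉ ℚ, so this is the minimal polynomial.

Minimal polynomial: x² - 4x - 15


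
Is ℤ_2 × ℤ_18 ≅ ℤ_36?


Comparing ℤ_2 × ℤ_18 and ℤ_36:
gcd(2,18) = 2 ≠ 1. Max element order in ℤ_2×ℤ_18 is lcm(2,18) = 18 < 36, so it has no element of order 36

No, ℤ_2 × ℤ_18 ≇ ℤ_36


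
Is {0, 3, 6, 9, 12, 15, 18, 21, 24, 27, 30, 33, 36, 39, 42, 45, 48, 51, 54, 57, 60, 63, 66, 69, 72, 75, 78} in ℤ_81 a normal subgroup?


H = {0, 3, 6, 9, 12, 15, 18, 21, 24, 27, 30, 33, 36, 39, 42, 45, 48, 51, 54, 57, 60, 63, 66, 69, 72, 75, 78} in ℤ_81
ℤ_81 is abelian; every subgroup of an abelian group is normal

Yes, normal subgroup


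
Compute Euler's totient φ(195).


Factor n: 195 = 3 × 5 × 13
φ(n) = n · ∏(1 - 1/p) over distinct primes p | n
φ(195) = 195 · (1 - 1/3) · (1 - 1/5) · (1 - 1/13) = 96

φ(195) = 96


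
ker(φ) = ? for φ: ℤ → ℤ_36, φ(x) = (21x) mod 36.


Kernel = preimage of identity
ker(φ) = {x ∈ ℤ : 21x ≡ 0 (mod 36)}. gcd(21,36) = 3, so 21x ≡ 0 (mod 36) ⟺ x ≡ 0 (mod 36/3 = 12). Hence ker(φ) = 12ℤ

ker(φ) = 12ℤ


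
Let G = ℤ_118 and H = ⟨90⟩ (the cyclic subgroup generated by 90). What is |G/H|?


|⟨90⟩| = n / gcd(90, 118) = 118 / 2 = 59
H is normal (ℤ_118 is abelian).
|G/H| = |G| / |H| = 118 / 59 = 2

|G/H| = 2


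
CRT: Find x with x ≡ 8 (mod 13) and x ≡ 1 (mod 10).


m₁ = 13, m₂ = 10, gcd = 1, so CRT applies. M = m₁·m₂ = 130
Let M₁ = M/m₁ = 10, M₂ = M/m₂ = 13
Find y₁ ≡ M₁⁻¹ (mod m₁): 10⁻¹ ≡ 4 (mod 13)
Find y₂ ≡ M₂⁻¹ (mod m₂): 13⁻¹ ≡ 7 (mod 10)
x = a₁·M₁·y₁ + a₂·M₂·y₂ = 8·10·4 + 1·13·7 = 411
Reduce mod 130: x ≡ 21
Check: 21 mod 13 = 8 ✓, 21 mod 10 = 1 ✓

x ≡ 21 (mod 130)


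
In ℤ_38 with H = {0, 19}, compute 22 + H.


22 + H = {22 + h (mod 38) : h ∈ H}
22+0=22, 22+19=3
22 + H = {3, 22} = 3 + H

22 + H = {3, 22}


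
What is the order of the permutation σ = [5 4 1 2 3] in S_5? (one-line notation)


Cycle decomposition: (1 5 3) (2 4)
Cycle lengths: 3, 2
Order = lcm(3, 2) = 6

ord(σ) = 6


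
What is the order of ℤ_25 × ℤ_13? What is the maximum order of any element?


|ℤ_25 × ℤ_13| = 25 × 13 = 325
Max element order = lcm(25,13) = 325
Cyclic? Yes (gcd=1)

|ℤ_25×ℤ_13| = 325, max element order = 325


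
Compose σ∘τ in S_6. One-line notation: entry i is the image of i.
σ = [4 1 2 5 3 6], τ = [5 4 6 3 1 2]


σ∘τ: apply τ first, then σ
1 →τ 5 →σ 3
2 →τ 4 →σ 5
3 →τ 6 →σ 6
4 →τ 3 →σ 2
5 →τ 1 →σ 4
6 →τ 2 →σ 1

σ∘τ = [3 5 6 2 4 1]


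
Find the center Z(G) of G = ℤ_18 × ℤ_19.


Z(G) = {g ∈ G | gx = xg for all x ∈ G}
Direct product of abelian groups is abelian, so Z(G) = G

Z(ℤ_18 × ℤ_19) = ℤ_18 × ℤ_19


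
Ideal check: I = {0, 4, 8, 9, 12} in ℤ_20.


Check ideal conditions for I = {0, 4, 8, 9, 12} in ℤ_20:
(1) I is an additive subgroup? No
(2) For r ∈ ℤ_20 and a ∈ I: r·a ∈ I? No  [counterexample: r=2, a=8, r·a mod 20 = 16 ∉ I]

No, I is not an ideal of ℤ_20


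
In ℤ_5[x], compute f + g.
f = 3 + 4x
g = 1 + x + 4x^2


Add coefficients mod 5:
x^0: 3 + 1 = 4 (mod 5)
x^1: 4 + 1 = 0 (mod 5)
x^2: 0 + 4 = 4 (mod 5)
Result: 4 + 4x^2

f + g = 4 + 4x^2


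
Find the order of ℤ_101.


ℤ_n has n elements.

|ℤ_101| = 101


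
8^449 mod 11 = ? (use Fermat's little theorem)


Fermat's little theorem: if p is prime and gcd(a,p)=1, then a^(p-1) ≡ 1 (mod p)
p = 11 is prime, gcd(8,11) = 1
Reduce exponent: 449 mod 10 = 9
So 8^449 ≡ 8^9 (mod 11)
8^9 mod 11 = 7

8^449 ≡ 7 (mod 11)


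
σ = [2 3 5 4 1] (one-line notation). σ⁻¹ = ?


To find σ⁻¹, swap domain and range:
σ(1) = 2 → σ⁻¹(2) = 1
σ(2) = 3 → σ⁻¹(3) = 2
σ(3) = 5 → σ⁻¹(5) = 3
σ(4) = 4 → σ⁻¹(4) = 4
σ(5) = 1 → σ⁻¹(1) = 5

σ⁻¹ = [5 1 2 4 3]


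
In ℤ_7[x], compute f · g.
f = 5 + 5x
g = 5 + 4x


Expand and collect like terms; reduce coefficients mod 7:
x^0: 5·5 = 25 ≡ 4 (mod 7)
x^1: 5·4 + 5·5 = 45 ≡ 3 (mod 7)
x^2: 5·4 = 20 ≡ 6 (mod 7)
Result: 4 + 3x + 6x^2

f · g = 4 + 3x + 6x^2


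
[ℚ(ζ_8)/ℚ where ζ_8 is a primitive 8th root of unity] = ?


[ℚ(ζ_n):ℚ] = deg Φ_n(x) = φ(n). Here φ(8) = 4

[ℚ(ζ_8)/ℚ where ζ_8 is a primitive 8th root of unity] = 4


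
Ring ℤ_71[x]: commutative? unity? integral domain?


ℤ_71 is a field (n prime), so ℤ_71[x] is a commutative integral domain with unity
Commutative: Yes
Integral domain: Yes
Has unity: Yes

ℤ_71[x]: Commutative=Yes, Unity=Yes


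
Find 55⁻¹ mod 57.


Use the extended Euclidean algorithm to write 1 = 55·s + 57·t; then s mod 57 is the inverse.
Euclidean algorithm:
  55 = 0·57 + 55
  57 = 1·55 + 2
  55 = 27·2 + 1
  2 = 2·1 + 0
gcd(55,57) = 1
Back-substitution gives: 55·(28) + 57·(-27) = 1
So 55⁻¹ ≡ 28 ≡ 28 (mod 57)
Check: 55 × 28 = 1540 ≡ 1 (mod 57) ✓

55⁻¹ ≡ 28 (mod 57)


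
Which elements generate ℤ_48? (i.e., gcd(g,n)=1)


g generates ℤ_n iff gcd(g,n) = 1
Prime factors of 48: 2, 3
Generators are g ∈ {1,...,47} not divisible by any of these primes.
Generators: {1, 5, 7, 11, 13, 17, 19, 23, 25, 29, 31, 35, 37, 41, 43, 47}
Number of generators = φ(48) = 16

Generators of ℤ_48 = {1, 5, 7, 11, 13, 17, 19, 23, 25, 29, 31, 35, 37, 41, 43, 47}


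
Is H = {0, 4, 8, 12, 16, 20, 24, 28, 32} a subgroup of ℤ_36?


Subgroup test for H = {0, 4, 8, 12, 16, 20, 24, 28, 32} in (ℤ_36, +):
(1) 0 ∈ H? Yes
(2) Closure: for all a,b ∈ H, (a+b) mod 36 ∈ H? Yes
(3) Inverses: for all a ∈ H, -a mod 36 ∈ H? Yes

Yes, H is a subgroup of ℤ_36


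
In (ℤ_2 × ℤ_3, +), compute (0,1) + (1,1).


Operation: componentwise addition mod (2, 3)
(0,1) + (1,1) = ((a₁+b₁) mod 2, (a₂+b₂) mod 3) with a = (0,1), b = (1,1)

(0,1) + (1,1) = (1,2)


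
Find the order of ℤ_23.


ℤ_n has n elements.

|ℤ_23| = 23


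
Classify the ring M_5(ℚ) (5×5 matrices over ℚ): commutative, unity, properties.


Matrix multiplication is non-commutative for n ≥ 2; the identity matrix I is the unity; singular matrices give zero divisors, so not an integral domain
Commutative: No
Integral domain: No
Has unity: Yes

M_5(ℚ) (5×5 matrices over ℚ): Commutative=No, Unity=Yes


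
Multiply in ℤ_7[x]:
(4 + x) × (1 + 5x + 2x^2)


Expand and collect like terms; reduce coefficients mod 7:
x^0: 4·1 = 4 ≡ 4 (mod 7)
x^1: 4·5 + 1·1 = 21 ≡ 0 (mod 7)
x^2: 4·2 + 1·5 = 13 ≡ 6 (mod 7)
x^3: 1·2 = 2 ≡ 2 (mod 7)
Result: 4 + 6x^2 + 2x^3

f · g = 4 + 6x^2 + 2x^3


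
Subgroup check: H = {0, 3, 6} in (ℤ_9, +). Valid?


Subgroup test for H = {0, 3, 6} in (ℤ_9, +):
(1) 0 ∈ H? Yes
(2) Closure: for all a,b ∈ H, (a+b) mod 9 ∈ H? Yes
(3) Inverses: for all a ∈ H, -a mod 9 ∈ H? Yes

Yes, H is a subgroup of ℤ_9


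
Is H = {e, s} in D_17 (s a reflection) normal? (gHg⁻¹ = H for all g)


H = {e, s} in D_17 (s a reflection)
r·s·r⁻¹ = sr⁻² ≠ s for n ≥ 3, so {e, s} is not closed under conjugation

No, not a normal subgroup


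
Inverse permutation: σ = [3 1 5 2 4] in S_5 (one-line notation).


To find σ⁻¹, swap domain and range:
σ(1) = 3 → σ⁻¹(3) = 1
σ(2) = 1 → σ⁻¹(1) = 2
σ(3) = 5 → σ⁻¹(5) = 3
σ(4) = 2 → σ⁻¹(2) = 4
σ(5) = 4 → σ⁻¹(4) = 5

σ⁻¹ = [2 4 1 5 3]


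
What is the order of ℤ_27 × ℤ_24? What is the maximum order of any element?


|ℤ_27 × ℤ_24| = 27 × 24 = 648
Max element order = lcm(27,24) = 216
Cyclic? No (gcd=3)

|ℤ_27×ℤ_24| = 648, max element order = 216


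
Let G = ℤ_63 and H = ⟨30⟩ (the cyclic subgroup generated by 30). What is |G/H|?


|⟨30⟩| = n / gcd(30, 63) = 63 / 3 = 21
H is normal (ℤ_63 is abelian).
|G/H| = |G| / |H| = 63 / 21 = 3

|G/H| = 3


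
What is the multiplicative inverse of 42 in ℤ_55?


Use the extended Euclidean algorithm to write 1 = 42·s + 55·t; then s mod 55 is the inverse.
Euclidean algorithm:
  42 = 0·55 + 42
  55 = 1·42 + 13
  42 = 3·13 + 3
  13 = 4·3 + 1
  3 = 3·1 + 0
gcd(42,55) = 1
Back-substitution gives: 42·(-17) + 55·(13) = 1
So 42⁻¹ ≡ -17 ≡ 38 (mod 55)
Check: 42 × 38 = 1596 ≡ 1 (mod 55) ✓

42⁻¹ ≡ 38 (mod 55)


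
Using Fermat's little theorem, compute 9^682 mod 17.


Fermat's little theorem: if p is prime and gcd(a,p)=1, then a^(p-1) ≡ 1 (mod p)
p = 17 is prime, gcd(9,17) = 1
Reduce exponent: 682 mod 16 = 10
So 9^682 ≡ 9^10 (mod 17)
9^10 mod 17 = 13

9^682 ≡ 13 (mod 17)


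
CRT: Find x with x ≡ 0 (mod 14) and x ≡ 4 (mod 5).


m₁ = 14, m₂ = 5, gcd = 1, so CRT applies. M = m₁·m₂ = 70
Let M₁ = M/m₁ = 5, M₂ = M/m₂ = 14
Find y₁ ≡ M₁⁻¹ (mod m₁): 5⁻¹ ≡ 3 (mod 14)
Find y₂ ≡ M₂⁻¹ (mod m₂): 14⁻¹ ≡ 4 (mod 5)
x = a₁·M₁·y₁ + a₂·M₂·y₂ = 0·5·3 + 4·14·4 = 224
Reduce mod 70: x ≡ 14
Check: 14 mod 14 = 0 ✓, 14 mod 5 = 4 ✓

x ≡ 14 (mod 70)


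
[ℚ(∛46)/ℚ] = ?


∛46 has minimal polynomial x³ - 46 (irreducible over ℚ since 46 is not a perfect cube)

[ℚ(∛46)/ℚ] = 3


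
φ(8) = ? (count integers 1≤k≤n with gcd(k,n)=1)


φ(n) = count of k ∈ {1,...,n} with gcd(k,n)=1
Coprimes to 8: {1, 3, 5, 7}
Count: 4

φ(8) = 4


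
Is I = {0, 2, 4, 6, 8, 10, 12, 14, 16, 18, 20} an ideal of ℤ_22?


Check ideal conditions for I = {0, 2, 4, 6, 8, 10, 12, 14, 16, 18, 20} in ℤ_22:
(1) I is an additive subgroup? Yes
(2) For r ∈ ℤ_22 and a ∈ I: r·a ∈ I? Yes

Yes, I is an ideal of ℤ_22


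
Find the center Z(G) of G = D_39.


Z(G) = {g ∈ G | gx = xg for all x ∈ G}
For odd n, Z(D_n) = {e}: no nontrivial rotation commutes with all reflections

Z(D_39) = {e}


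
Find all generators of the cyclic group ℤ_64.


g generates ℤ_n iff gcd(g,n) = 1
Prime factors of 64: 2
Generators are g ∈ {1,...,63} not divisible by any of these primes.
Generators: {1, 3, 5, 7, 9, 11, 13, 15, 17, 19, 21, 23, 25, 27, 29, 31, 33, 35, 37, 39, 41, 43, 45, 47, 49, 51, 53, 55, 57, 59, 61, 63}
Number of generators = φ(64) = 32

Generators of ℤ_64 = {1, 3, 5, 7, 9, 11, 13, 15, 17, 19, 21, 23, 25, 27, 29, 31, 33, 35, 37, 39, 41, 43, 45, 47, 49, 51, 53, 55, 57, 59, 61, 63}


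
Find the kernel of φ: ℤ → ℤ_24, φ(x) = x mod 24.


Kernel = preimage of identity
ker(φ) = {x ∈ ℤ : x ≡ 0 (mod 24)} = 24ℤ = {0, ±24, ±48, ...}

ker(φ) = 24ℤ


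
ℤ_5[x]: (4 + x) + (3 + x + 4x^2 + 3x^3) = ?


Add coefficients mod 5:
x^0: 4 + 3 = 2 (mod 5)
x^1: 1 + 1 = 2 (mod 5)
x^2: 0 + 4 = 4 (mod 5)
x^3: 0 + 3 = 3 (mod 5)
Result: 2 + 2x + 4x^2 + 3x^3

f + g = 2 + 2x + 4x^2 + 3x^3


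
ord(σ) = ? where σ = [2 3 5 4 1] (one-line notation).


Cycle decomposition: (1 2 3 5)
Cycle lengths: 4
Order = lcm(4) = 4

ord(σ) = 4


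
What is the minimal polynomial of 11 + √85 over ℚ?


Let α = 11 + √85. Then α - 11 = √85, so (α - 11)² = 85, giving α² - 22α + 36 = 0. Degree 2 and α ∉ ℚ, so this is the minimal polynomial.

Minimal polynomial: x² - 22x + 36


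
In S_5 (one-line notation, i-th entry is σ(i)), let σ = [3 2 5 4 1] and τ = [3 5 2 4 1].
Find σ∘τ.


σ∘τ: apply τ first, then σ
1 →τ 3 →σ 5
2 →τ 5 →σ 1
3 →τ 2 →σ 2
4 →τ 4 →σ 4
5 →τ 1 →σ 3

σ∘τ = [5 1 2 4 3]


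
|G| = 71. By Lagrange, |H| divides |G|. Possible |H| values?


Lagrange's theorem: |H| divides |G|
|G| = 71
Divisors of 71: 1, 71

Possible subgroup orders: {1, 71}


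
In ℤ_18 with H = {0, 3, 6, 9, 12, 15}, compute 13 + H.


13 + H = {13 + h (mod 18) : h ∈ H}
13+0=13, 13+3=16, 13+6=1, 13+9=4, 13+12=7, 13+15=10
13 + H = {1, 4, 7, 10, 13, 16} = 1 + H

13 + H = {1, 4, 7, 10, 13, 16}


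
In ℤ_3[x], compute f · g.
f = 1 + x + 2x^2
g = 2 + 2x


Expand and collect like terms; reduce coefficients mod 3:
x^0: 1·2 = 2 ≡ 2 (mod 3)
x^1: 1·2 + 1·2 = 4 ≡ 1 (mod 3)
x^2: 1·2 + 2·2 = 6 ≡ 0 (mod 3)
x^3: 2·2 = 4 ≡ 1 (mod 3)
Result: 2 + x + x^3

f · g = 2 + x + x^3


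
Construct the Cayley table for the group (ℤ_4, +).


Elements: {0, 1, 2, 3}
Operation: addition mod 4
Entry (a, b) = (a + b) mod 4

Cayley table:
  | 0 | 1 | 2 | 3
0 | 0 | 1 | 2 | 3
1 | 1 | 2 | 3 | 0
2 | 2 | 3 | 0 | 1
3 | 3 | 0 | 1 | 2


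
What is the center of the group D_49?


Z(G) = {g ∈ G | gx = xg for all x ∈ G}
For odd n, Z(D_n) = {e}: no nontrivial rotation commutes with all reflections

Z(D_49) = {e}


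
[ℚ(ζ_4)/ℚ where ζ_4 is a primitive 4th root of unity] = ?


[ℚ(ζ_n):ℚ] = deg Φ_n(x) = φ(n). Here φ(4) = 2

[ℚ(ζ_4)/ℚ where ζ_4 is a primitive 4th root of unity] = 2


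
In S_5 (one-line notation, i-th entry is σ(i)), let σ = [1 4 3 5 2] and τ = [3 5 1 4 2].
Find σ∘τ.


σ∘τ: apply τ first, then σ
1 →τ 3 →σ 3
2 →τ 5 →σ 2
3 →τ 1 →σ 1
4 →τ 4 →σ 5
5 →τ 2 →σ 4

σ∘τ = [3 2 1 5 4]


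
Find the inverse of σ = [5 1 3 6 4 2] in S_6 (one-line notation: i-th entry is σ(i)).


To find σ⁻¹, swap domain and range:
σ(1) = 5 → σ⁻¹(5) = 1
σ(2) = 1 → σ⁻¹(1) = 2
σ(3) = 3 → σ⁻¹(3) = 3
σ(4) = 6 → σ⁻¹(6) = 4
σ(5) = 4 → σ⁻¹(4) = 5
σ(6) = 2 → σ⁻¹(2) = 6

σ⁻¹ = [2 6 3 5 1 4]


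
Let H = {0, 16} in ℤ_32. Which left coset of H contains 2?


2 + H = {2 + h (mod 32) : h ∈ H}
2+0=2, 2+16=18

2 + H = {2, 18}


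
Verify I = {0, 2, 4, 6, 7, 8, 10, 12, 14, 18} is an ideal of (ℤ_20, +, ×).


Check ideal conditions for I = {0, 2, 4, 6, 7, 8, 10, 12, 14, 18} in ℤ_20:
(1) I is an additive subgroup? No
(2) For r ∈ ℤ_20 and a ∈ I: r·a ∈ I? No  [counterexample: r=2, a=8, r·a mod 20 = 16 ∉ I]

No, I is not an ideal of ℤ_20


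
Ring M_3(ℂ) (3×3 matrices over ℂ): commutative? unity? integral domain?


Matrix multiplication is non-commutative for n ≥ 2; the identity matrix I is the unity; singular matrices give zero divisors, so not an integral domain
Commutative: No
Integral domain: No
Has unity: Yes

M_3(ℂ) (3×3 matrices over ℂ): Commutative=No, Unity=Yes


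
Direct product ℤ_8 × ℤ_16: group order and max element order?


|ℤ_8 × ℤ_16| = 8 × 16 = 128
Max element order = lcm(8,16) = 16
Cyclic? No (gcd=8)

|ℤ_8×ℤ_16| = 128, max element order = 16


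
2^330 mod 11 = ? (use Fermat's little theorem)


Fermat's little theorem: if p is prime and gcd(a,p)=1, then a^(p-1) ≡ 1 (mod p)
p = 11 is prime, gcd(2,11) = 1
Reduce exponent: 330 mod 10 = 0
So 2^330 ≡ 2^0 (mod 11)
2^0 = 1

2^330 ≡ 1 (mod 11)


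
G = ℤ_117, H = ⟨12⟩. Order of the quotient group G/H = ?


|⟨12⟩| = n / gcd(12, 117) = 117 / 3 = 39
H is normal (ℤ_117 is abelian).
|G/H| = |G| / |H| = 117 / 39 = 3

|G/H| = 3


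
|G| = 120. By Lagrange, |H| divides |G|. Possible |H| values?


Lagrange's theorem: |H| divides |G|
|G| = 120
Divisors of 120: 1, 2, 3, 4, 5, 6, 8, 10, 12, 15, 20, 24, 30, 40, 60, 120

Possible subgroup orders: {1, 2, 3, 4, 5, 6, 8, 10, 12, 15, 20, 24, 30, 40, 60, 120}


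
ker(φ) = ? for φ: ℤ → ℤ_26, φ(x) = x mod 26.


Kernel = preimage of identity
ker(φ) = {x ∈ ℤ : x ≡ 0 (mod 26)} = 26ℤ = {0, ±26, ±52, ...}

ker(φ) = 26ℤ


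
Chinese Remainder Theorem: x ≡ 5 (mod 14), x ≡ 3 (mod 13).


m₁ = 14, m₂ = 13, gcd = 1, so CRT applies. M = m₁·m₂ = 182
Let M₁ = M/m₁ = 13, M₂ = M/m₂ = 14
Find y₁ ≡ M₁⁻¹ (mod m₁): 13⁻¹ ≡ 13 (mod 14)
Find y₂ ≡ M₂⁻¹ (mod m₂): 14⁻¹ ≡ 1 (mod 13)
x = a₁·M₁·y₁ + a₂·M₂·y₂ = 5·13·13 + 3·14·1 = 887
Reduce mod 182: x ≡ 159
Check: 159 mod 14 = 5 ✓, 159 mod 13 = 3 ✓

x ≡ 159 (mod 182)


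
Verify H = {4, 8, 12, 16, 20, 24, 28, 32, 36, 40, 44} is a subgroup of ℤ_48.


Subgroup test for H = {4, 8, 12, 16, 20, 24, 28, 32, 36, 40, 44} in (ℤ_48, +):
(1) 0 ∈ H? No
(2) Closure: for all a,b ∈ H, (a+b) mod 48 ∈ H? No  [counterexample: 4 + 44 = 0 ∉ H]
(3) Inverses: for all a ∈ H, -a mod 48 ∈ H? Yes

No, H is not a subgroup of ℤ_48


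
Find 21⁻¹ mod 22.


Use the extended Euclidean algorithm to write 1 = 21·s + 22·t; then s mod 22 is the inverse.
Euclidean algorithm:
  21 = 0·22 + 21
  22 = 1·21 + 1
  21 = 21·1 + 0
gcd(21,22) = 1
Back-substitution gives: 21·(-1) + 22·(1) = 1
So 21⁻¹ ≡ -1 ≡ 21 (mod 22)
Check: 21 × 21 = 441 ≡ 1 (mod 22) ✓

21⁻¹ ≡ 21 (mod 22)


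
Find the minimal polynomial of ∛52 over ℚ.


∛52 satisfies x³ - 52 = 0, irreducible over ℚ (no rational root; 52 is not a perfect cube)

Minimal polynomial: x³ - 52


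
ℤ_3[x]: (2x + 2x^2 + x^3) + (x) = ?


Add coefficients mod 3:
x^0: 0 + 0 = 0 (mod 3)
x^1: 2 + 1 = 0 (mod 3)
x^2: 2 + 0 = 2 (mod 3)
x^3: 1 + 0 = 1 (mod 3)
Result: 2x^2 + x^3

f + g = 2x^2 + x^3


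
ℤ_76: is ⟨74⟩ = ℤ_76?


g generates ℤ_n iff gcd(g, n) = 1
gcd(74, 76) = 2
Since gcd = 2 ≠ 1, ⟨74⟩ has order 38 < 76, so 74 is not a generator.

No, 74 does not generate ℤ_76


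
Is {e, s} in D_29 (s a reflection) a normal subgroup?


H = {e, s} in D_29 (s a reflection)
r·s·r⁻¹ = sr⁻² ≠ s for n ≥ 3, so {e, s} is not closed under conjugation

No, not a normal subgroup


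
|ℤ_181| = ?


ℤ_n has n elements.

|ℤ_181| = 181


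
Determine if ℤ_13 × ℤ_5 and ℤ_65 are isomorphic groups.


Comparing ℤ_13 × ℤ_5 and ℤ_65:
gcd(13,5) = 1, so ℤ_13 × ℤ_5 ≅ ℤ_65 (CRT)

Yes, ℤ_13 × ℤ_5 ≅ ℤ_65


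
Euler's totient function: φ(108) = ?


Factor n: 108 = 2^2 × 3^3
φ(n) = n · ∏(1 - 1/p) over distinct primes p | n
φ(108) = 108 · (1 - 1/2) · (1 - 1/3) = 36

φ(108) = 36


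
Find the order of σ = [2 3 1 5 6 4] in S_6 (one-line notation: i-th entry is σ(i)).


Cycle decomposition: (1 2 3) (4 5 6)
Cycle lengths: 3, 3
Order = lcm(3, 3) = 3

ord(σ) = 3


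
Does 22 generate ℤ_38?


g generates ℤ_n iff gcd(g, n) = 1
gcd(22, 38) = 2
Since gcd = 2 ≠ 1, ⟨22⟩ has order 19 < 38, so 22 is not a generator.

No, 22 does not generate ℤ_38


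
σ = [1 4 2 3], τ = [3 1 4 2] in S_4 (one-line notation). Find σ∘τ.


σ∘τ: apply τ first, then σ
1 →τ 3 →σ 2
2 →τ 1 →σ 1
3 →τ 4 →σ 3
4 →τ 2 →σ 4

σ∘τ = [2 1 3 4]


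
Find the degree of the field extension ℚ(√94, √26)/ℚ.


[ℚ(√94,√26):ℚ] = [ℚ(√94,√26):ℚ(√94)]·[ℚ(√94):ℚ] = 2·2 = 4

[ℚ(√94, √26)/ℚ] = 4


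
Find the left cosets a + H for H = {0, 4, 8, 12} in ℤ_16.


H = {0, 4, 8, 12}, |H| = 4
Number of cosets = |G|/|H| = 16/4 = 4
0 + H = {0, 4, 8, 12}
1 + H = {1, 5, 9, 13}
2 + H = {2, 6, 10, 14}
3 + H = {3, 7, 11, 15}

Cosets: 0+H={0,4,8,12}; 1+H={1,5,9,13}; 2+H={2,6,10,14}; 3+H={3,7,11,15}


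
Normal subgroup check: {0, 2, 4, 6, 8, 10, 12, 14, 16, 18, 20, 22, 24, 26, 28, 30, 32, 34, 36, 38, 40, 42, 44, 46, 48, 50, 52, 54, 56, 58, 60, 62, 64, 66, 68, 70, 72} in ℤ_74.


H = {0, 2, 4, 6, 8, 10, 12, 14, 16, 18, 20, 22, 24, 26, 28, 30, 32, 34, 36, 38, 40, 42, 44, 46, 48, 50, 52, 54, 56, 58, 60, 62, 64, 66, 68, 70, 72} in ℤ_74
ℤ_74 is abelian; every subgroup of an abelian group is normal

Yes, normal subgroup


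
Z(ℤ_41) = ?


Z(G) = {g ∈ G | gx = xg for all x ∈ G}
ℤ_41 is abelian, so Z(G) = G

Z(ℤ_41) = ℤ_41


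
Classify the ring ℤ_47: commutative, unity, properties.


ℤ_47 is a commutative ring with unity 1; 47 is prime, so ℤ_47 is a field (hence an integral domain)
Commutative: Yes
Integral domain: Yes
Has unity: Yes

ℤ_47: Commutative=Yes, Unity=Yes


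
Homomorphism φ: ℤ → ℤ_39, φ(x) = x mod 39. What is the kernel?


Kernel = preimage of identity
ker(φ) = {x ∈ ℤ : x ≡ 0 (mod 39)} = 39ℤ = {0, ±39, ±78, ...}

ker(φ) = 39ℤ


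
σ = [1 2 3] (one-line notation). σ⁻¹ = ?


To find σ⁻¹, swap domain and range:
σ(1) = 1 → σ⁻¹(1) = 1
σ(2) = 2 → σ⁻¹(2) = 2
σ(3) = 3 → σ⁻¹(3) = 3

σ⁻¹ = [1 2 3]


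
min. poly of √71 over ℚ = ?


√71 satisfies x² - 71 = 0, irreducible over ℚ since 71 is squarefree

Minimal polynomial: x² - 71


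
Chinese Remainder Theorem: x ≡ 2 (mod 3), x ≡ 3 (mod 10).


m₁ = 3, m₂ = 10, gcd = 1, so CRT applies. M = m₁·m₂ = 30
Let M₁ = M/m₁ = 10, M₂ = M/m₂ = 3
Find y₁ ≡ M₁⁻¹ (mod m₁): 10⁻¹ ≡ 1 (mod 3)
Find y₂ ≡ M₂⁻¹ (mod m₂): 3⁻¹ ≡ 7 (mod 10)
x = a₁·M₁·y₁ + a₂·M₂·y₂ = 2·10·1 + 3·3·7 = 83
Reduce mod 30: x ≡ 23
Check: 23 mod 3 = 2 ✓, 23 mod 10 = 3 ✓

x ≡ 23 (mod 30)


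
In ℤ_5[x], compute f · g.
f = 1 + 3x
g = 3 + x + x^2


Expand and collect like terms; reduce coefficients mod 5:
x^0: 1·3 = 3 ≡ 3 (mod 5)
x^1: 1·1 + 3·3 = 10 ≡ 0 (mod 5)
x^2: 1·1 + 3·1 = 4 ≡ 4 (mod 5)
x^3: 3·1 = 3 ≡ 3 (mod 5)
Result: 3 + 4x^2 + 3x^3

f · g = 3 + 4x^2 + 3x^3


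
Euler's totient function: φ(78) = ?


Factor n: 78 = 2 × 3 × 13
φ(n) = n · ∏(1 - 1/p) over distinct primes p | n
φ(78) = 78 · (1 - 1/2) · (1 - 1/3) · (1 - 1/13) = 24

φ(78) = 24


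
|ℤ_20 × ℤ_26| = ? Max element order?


|ℤ_20 × ℤ_26| = 20 × 26 = 520
Max element order = lcm(20,26) = 260
Cyclic? No (gcd=2)

|ℤ_20×ℤ_26| = 520, max element order = 260


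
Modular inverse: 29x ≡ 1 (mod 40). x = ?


Use the extended Euclidean algorithm to write 1 = 29·s + 40·t; then s mod 40 is the inverse.
Euclidean algorithm:
  29 = 0·40 + 29
  40 = 1·29 + 11
  29 = 2·11 + 7
  11 = 1·7 + 4
  7 = 1·4 + 3
  4 = 1·3 + 1
  3 = 3·1 + 0
gcd(29,40) = 1
Back-substitution gives: 29·(-11) + 40·(8) = 1
So 29⁻¹ ≡ -11 ≡ 29 (mod 40)
Check: 29 × 29 = 841 ≡ 1 (mod 40) ✓

29⁻¹ ≡ 29 (mod 40)


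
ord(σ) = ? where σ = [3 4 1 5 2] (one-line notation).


Cycle decomposition: (1 3) (2 4 5)
Cycle lengths: 2, 3
Order = lcm(2, 3) = 6

ord(σ) = 6


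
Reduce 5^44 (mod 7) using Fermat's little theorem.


Fermat's little theorem: if p is prime and gcd(a,p)=1, then a^(p-1) ≡ 1 (mod p)
p = 7 is prime, gcd(5,7) = 1
Reduce exponent: 44 mod 6 = 2
So 5^44 ≡ 5^2 (mod 7)
5^2 mod 7 = 4

5^44 ≡ 4 (mod 7)


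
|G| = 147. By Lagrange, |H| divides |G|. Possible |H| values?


Lagrange's theorem: |H| divides |G|
|G| = 147
Divisors of 147: 1, 3, 7, 21, 49, 147

Possible subgroup orders: {1, 3, 7, 21, 49, 147}


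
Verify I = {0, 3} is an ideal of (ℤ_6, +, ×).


Check ideal conditions for I = {0, 3} in ℤ_6:
(1) I is an additive subgroup? Yes
(2) For r ∈ ℤ_6 and a ∈ I: r·a ∈ I? Yes

Yes, I is an ideal of ℤ_6


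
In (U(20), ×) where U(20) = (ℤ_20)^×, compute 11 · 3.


Operation: multiplication mod 20
11 · 3 = (a × b) mod 20 with a = 11, b = 3

11 · 3 = 13


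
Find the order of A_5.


|A_n| = n!/2 (even permutations)
|A_5| = 5!/2 = 120/2 = 60

|A_5| = 60


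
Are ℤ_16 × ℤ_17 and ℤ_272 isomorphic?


Comparing ℤ_16 × ℤ_17 and ℤ_272:
gcd(16,17) = 1, so ℤ_16 × ℤ_17 ≅ ℤ_272 (CRT)

Yes, ℤ_16 × ℤ_17 ≅ ℤ_272


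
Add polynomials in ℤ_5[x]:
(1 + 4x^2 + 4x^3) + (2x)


Add coefficients mod 5:
x^0: 1 + 0 = 1 (mod 5)
x^1: 0 + 2 = 2 (mod 5)
x^2: 4 + 0 = 4 (mod 5)
x^3: 4 + 0 = 4 (mod 5)
Result: 1 + 2x + 4x^2 + 4x^3

f + g = 1 + 2x + 4x^2 + 4x^3


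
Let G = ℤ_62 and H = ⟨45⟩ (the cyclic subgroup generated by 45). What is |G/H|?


|⟨45⟩| = n / gcd(45, 62) = 62 / 1 = 62
H is normal (ℤ_62 is abelian).
|G/H| = |G| / |H| = 62 / 62 = 1

|G/H| = 1


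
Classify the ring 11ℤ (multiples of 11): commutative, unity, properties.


11ℤ is a commutative ring under +,× but has no multiplicative identity (1 ∉ 11ℤ); it has no zero divisors, but without unity it is not an integral domain
Commutative: Yes
Integral domain: No
Has unity: No

11ℤ (multiples of 11): Commutative=Yes, Unity=No


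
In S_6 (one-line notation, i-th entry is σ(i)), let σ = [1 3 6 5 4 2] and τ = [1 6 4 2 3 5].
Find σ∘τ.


σ∘τ: apply τ first, then σ
1 →τ 1 →σ 1
2 →τ 6 →σ 2
3 →τ 4 →σ 5
4 →τ 2 →σ 3
5 →τ 3 →σ 6
6 →τ 5 →σ 4

σ∘τ = [1 2 5 3 6 4]


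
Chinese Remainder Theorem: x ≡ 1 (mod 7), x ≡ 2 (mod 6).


m₁ = 7, m₂ = 6, gcd = 1, so CRT applies. M = m₁·m₂ = 42
Let M₁ = M/m₁ = 6, M₂ = M/m₂ = 7
Find y₁ ≡ M₁⁻¹ (mod m₁): 6⁻¹ ≡ 6 (mod 7)
Find y₂ ≡ M₂⁻¹ (mod m₂): 7⁻¹ ≡ 1 (mod 6)
x = a₁·M₁·y₁ + a₂·M₂·y₂ = 1·6·6 + 2·7·1 = 50
Reduce mod 42: x ≡ 8
Check: 8 mod 7 = 1 ✓, 8 mod 6 = 2 ✓

x ≡ 8 (mod 42)


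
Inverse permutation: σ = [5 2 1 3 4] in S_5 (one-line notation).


To find σ⁻¹, swap domain and range:
σ(1) = 5 → σ⁻¹(5) = 1
σ(2) = 2 → σ⁻¹(2) = 2
σ(3) = 1 → σ⁻¹(1) = 3
σ(4) = 3 → σ⁻¹(3) = 4
σ(5) = 4 → σ⁻¹(4) = 5

σ⁻¹ = [3 2 4 5 1]


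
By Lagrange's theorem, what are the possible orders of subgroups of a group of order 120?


Lagrange's theorem: |H| divides |G|
|G| = 120
Divisors of 120: 1, 2, 3, 4, 5, 6, 8, 10, 12, 15, 20, 24, 30, 40, 60, 120

Possible subgroup orders: {1, 2, 3, 4, 5, 6, 8, 10, 12, 15, 20, 24, 30, 40, 60, 120}


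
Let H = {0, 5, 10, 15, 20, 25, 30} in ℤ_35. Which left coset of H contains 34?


34 + H = {34 + h (mod 35) : h ∈ H}
34+0=34, 34+5=4, 34+10=9, 34+15=14, 34+20=19, 34+25=24, 34+30=29
34 + H = {4, 9, 14, 19, 24, 29, 34} = 4 + H

34 + H = {4, 9, 14, 19, 24, 29, 34}


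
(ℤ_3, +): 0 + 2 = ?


Operation: addition mod 3
0 + 2 = (a + b) mod 3 with a = 0, b = 2

0 + 2 = 2


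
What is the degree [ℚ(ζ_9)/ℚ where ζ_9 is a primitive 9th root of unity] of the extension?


[ℚ(ζ_n):ℚ] = deg Φ_n(x) = φ(n). Here φ(9) = 6

[ℚ(ζ_9)/ℚ where ζ_9 is a primitive 9th root of unity] = 6


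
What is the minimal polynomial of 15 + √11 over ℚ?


Let α = 15 + √11. Then α - 15 = √11, so (α - 15)² = 11, giving α² - 30α + 214 = 0. Degree 2 and α ∉ ℚ, so this is the minimal polynomial.

Minimal polynomial: x² - 30x + 214


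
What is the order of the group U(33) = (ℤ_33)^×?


U(n) is the group of units mod n; |U(n)| = φ(n)
|U(33)| = φ(33) = 20

|U(33) = (ℤ_33)^×| = 20


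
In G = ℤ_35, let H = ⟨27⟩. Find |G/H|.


|⟨27⟩| = n / gcd(27, 35) = 35 / 1 = 35
H is normal (ℤ_35 is abelian).
|G/H| = |G| / |H| = 35 / 35 = 1

|G/H| = 1


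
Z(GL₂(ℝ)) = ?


Z(G) = {g ∈ G | gx = xg for all x ∈ G}
Only scalar multiples of the identity commute with all invertible matrices

Z(GL₂(ℝ)) = {aI : a ∈ ℝ, a ≠ 0}


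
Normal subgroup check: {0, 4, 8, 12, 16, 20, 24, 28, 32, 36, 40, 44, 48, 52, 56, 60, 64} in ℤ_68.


H = {0, 4, 8, 12, 16, 20, 24, 28, 32, 36, 40, 44, 48, 52, 56, 60, 64} in ℤ_68
ℤ_68 is abelian; every subgroup of an abelian group is normal

Yes, normal subgroup


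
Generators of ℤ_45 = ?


g generates ℤ_n iff gcd(g,n) = 1
Prime factors of 45: 3, 5
Generators are g ∈ {1,...,44} not divisible by any of these primes.
Generators: {1, 2, 4, 7, 8, 11, 13, 14, 16, 17, 19, 22, 23, 26, 28, 29, 31, 32, 34, 37, 38, 41, 43, 44}
Number of generators = φ(45) = 24

Generators of ℤ_45 = {1, 2, 4, 7, 8, 11, 13, 14, 16, 17, 19, 22, 23, 26, 28, 29, 31, 32, 34, 37, 38, 41, 43, 44}


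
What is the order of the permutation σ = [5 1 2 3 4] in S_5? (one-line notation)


Cycle decomposition: (1 5 4 3 2)
Cycle lengths: 5
Order = lcm(5) = 5

ord(σ) = 5


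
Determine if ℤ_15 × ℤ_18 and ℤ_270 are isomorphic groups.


Comparing ℤ_15 × ℤ_18 and ℤ_270:
gcd(15,18) = 3 ≠ 1. Max element order in ℤ_15×ℤ_18 is lcm(15,18) = 90 < 270, so it has no element of order 270

No, ℤ_15 × ℤ_18 ≇ ℤ_270


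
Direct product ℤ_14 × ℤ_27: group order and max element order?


|ℤ_14 × ℤ_27| = 14 × 27 = 378
Max element order = lcm(14,27) = 378
Cyclic? Yes (gcd=1)

|ℤ_14×ℤ_27| = 378, max element order = 378


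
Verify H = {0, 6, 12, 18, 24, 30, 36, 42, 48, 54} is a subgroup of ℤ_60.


Subgroup test for H = {0, 6, 12, 18, 24, 30, 36, 42, 48, 54} in (ℤ_60, +):
(1) 0 ∈ H? Yes
(2) Closure: for all a,b ∈ H, (a+b) mod 60 ∈ H? Yes
(3) Inverses: for all a ∈ H, -a mod 60 ∈ H? Yes

Yes, H is a subgroup of ℤ_60


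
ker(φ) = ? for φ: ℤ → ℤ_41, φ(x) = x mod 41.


Kernel = preimage of identity
ker(φ) = {x ∈ ℤ : x ≡ 0 (mod 41)} = 41ℤ = {0, ±41, ±82, ...}

ker(φ) = 41ℤ


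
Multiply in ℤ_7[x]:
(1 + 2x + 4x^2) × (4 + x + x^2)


Expand and collect like terms; reduce coefficients mod 7:
x^0: 1·4 = 4 ≡ 4 (mod 7)
x^1: 1·1 + 2·4 = 9 ≡ 2 (mod 7)
x^2: 1·1 + 2·1 + 4·4 = 19 ≡ 5 (mod 7)
x^3: 2·1 + 4·1 = 6 ≡ 6 (mod 7)
x^4: 4·1 = 4 ≡ 4 (mod 7)
Result: 4 + 2x + 5x^2 + 6x^3 + 4x^4

f · g = 4 + 2x + 5x^2 + 6x^3 + 4x^4


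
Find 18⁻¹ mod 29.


Use the extended Euclidean algorithm to write 1 = 18·s + 29·t; then s mod 29 is the inverse.
Euclidean algorithm:
  18 = 0·29 + 18
  29 = 1·18 + 11
  18 = 1·11 + 7
  11 = 1·7 + 4
  7 = 1·4 + 3
  4 = 1·3 + 1
  3 = 3·1 + 0
gcd(18,29) = 1
Back-substitution gives: 18·(-8) + 29·(5) = 1
So 18⁻¹ ≡ -8 ≡ 21 (mod 29)
Check: 18 × 21 = 378 ≡ 1 (mod 29) ✓

18⁻¹ ≡ 21 (mod 29)


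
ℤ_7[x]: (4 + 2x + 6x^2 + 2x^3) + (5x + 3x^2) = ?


Add coefficients mod 7:
x^0: 4 + 0 = 4 (mod 7)
x^1: 2 + 5 = 0 (mod 7)
x^2: 6 + 3 = 2 (mod 7)
x^3: 2 + 0 = 2 (mod 7)
Result: 4 + 2x^2 + 2x^3

f + g = 4 + 2x^2 + 2x^3


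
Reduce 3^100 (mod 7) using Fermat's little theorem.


Fermat's little theorem: if p is prime and gcd(a,p)=1, then a^(p-1) ≡ 1 (mod p)
p = 7 is prime, gcd(3,7) = 1
Reduce exponent: 100 mod 6 = 4
So 3^100 ≡ 3^4 (mod 7)
3^4 mod 7 = 4

3^100 ≡ 4 (mod 7)


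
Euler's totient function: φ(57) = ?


Factor n: 57 = 3 × 19
φ(n) = n · ∏(1 - 1/p) over distinct primes p | n
φ(57) = 57 · (1 - 1/3) · (1 - 1/19) = 36

φ(57) = 36


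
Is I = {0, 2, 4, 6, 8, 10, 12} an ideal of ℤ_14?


Check ideal conditions for I = {0, 2, 4, 6, 8, 10, 12} in ℤ_14:
(1) I is an additive subgroup? Yes
(2) For r ∈ ℤ_14 and a ∈ I: r·a ∈ I? Yes

Yes, I is an ideal of ℤ_14


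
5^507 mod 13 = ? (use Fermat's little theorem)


Fermat's little theorem: if p is prime and gcd(a,p)=1, then a^(p-1) ≡ 1 (mod p)
p = 13 is prime, gcd(5,13) = 1
Reduce exponent: 507 mod 12 = 3
So 5^507 ≡ 5^3 (mod 13)
5^3 mod 13 = 8

5^507 ≡ 8 (mod 13)


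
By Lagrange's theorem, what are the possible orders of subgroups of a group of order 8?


Lagrange's theorem: |H| divides |G|
|G| = 8
Divisors of 8: 1, 2, 4, 8

Possible subgroup orders: {1, 2, 4, 8}


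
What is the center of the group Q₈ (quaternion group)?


Z(G) = {g ∈ G | gx = xg for all x ∈ G}
In Q₈ = {±1, ±i, ±j, ±k}, only ±1 commute with every element

Z(Q₈ (quaternion group)) = {1, -1}


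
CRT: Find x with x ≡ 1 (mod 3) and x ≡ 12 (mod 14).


m₁ = 3, m₂ = 14, gcd = 1, so CRT applies. M = m₁·m₂ = 42
Let M₁ = M/m₁ = 14, M₂ = M/m₂ = 3
Find y₁ ≡ M₁⁻¹ (mod m₁): 14⁻¹ ≡ 2 (mod 3)
Find y₂ ≡ M₂⁻¹ (mod m₂): 3⁻¹ ≡ 5 (mod 14)
x = a₁·M₁·y₁ + a₂·M₂·y₂ = 1·14·2 + 12·3·5 = 208
Reduce mod 42: x ≡ 40
Check: 40 mod 3 = 1 ✓, 40 mod 14 = 12 ✓

x ≡ 40 (mod 42)


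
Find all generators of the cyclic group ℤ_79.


g generates ℤ_n iff gcd(g,n) = 1
Prime factors of 79: 79
Generators are g ∈ {1,...,78} not divisible by any of these primes.
Generators: {1, 2, 3, 4, 5, 6, 7, 8, 9, 10, 11, 12, 13, 14, 15, 16, 17, 18, 19, 20, 21, 22, 23, 24, 25, 26, 27, 28, 29, 30, 31, 32, 33, 34, 35, 36, 37, 38, 39, 40, 41, 42, 43, 44, 45, 46, 47, 48, 49, 50, 51, 52, 53, 54, 55, 56, 57, 58, 59, 60, 61, 62, 63, 64, 65, 66, 67, 68, 69, 70, 71, 72, 73, 74, 75, 76, 77, 78}
Number of generators = φ(79) = 78

Generators of ℤ_79 = {1, 2, 3, 4, 5, 6, 7, 8, 9, 10, 11, 12, 13, 14, 15, 16, 17, 18, 19, 20, 21, 22, 23, 24, 25, 26, 27, 28, 29, 30, 31, 32, 33, 34, 35, 36, 37, 38, 39, 40, 41, 42, 43, 44, 45, 46, 47, 48, 49, 50, 51, 52, 53, 54, 55, 56, 57, 58, 59, 60, 61, 62, 63, 64, 65, 66, 67, 68, 69, 70, 71, 72, 73, 74, 75, 76, 77, 78}


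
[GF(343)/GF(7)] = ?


GF(343) = GF(7^3), so the extension degree is 3

[GF(343)/GF(7)] = 3


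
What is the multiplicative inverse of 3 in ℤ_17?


Use the extended Euclidean algorithm to write 1 = 3·s + 17·t; then s mod 17 is the inverse.
Euclidean algorithm:
  3 = 0·17 + 3
  17 = 5·3 + 2
  3 = 1·2 + 1
  2 = 2·1 + 0
gcd(3,17) = 1
Back-substitution gives: 3·(6) + 17·(-1) = 1
So 3⁻¹ ≡ 6 ≡ 6 (mod 17)
Check: 3 × 6 = 18 ≡ 1 (mod 17) ✓

3⁻¹ ≡ 6 (mod 17)


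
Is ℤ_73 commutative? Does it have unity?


ℤ_73 is a commutative ring with unity 1; 73 is prime, so ℤ_73 is a field (hence an integral domain)
Commutative: Yes
Integral domain: Yes
Has unity: Yes

ℤ_73: Commutative=Yes, Unity=Yes


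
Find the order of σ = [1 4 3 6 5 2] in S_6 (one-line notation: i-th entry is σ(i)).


Cycle decomposition: (2 4 6)
Cycle lengths: 3
Order = lcm(3) = 3

ord(σ) = 3


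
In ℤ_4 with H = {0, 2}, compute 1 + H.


1 + H = {1 + h (mod 4) : h ∈ H}
1+0=1, 1+2=3

1 + H = {1, 3}


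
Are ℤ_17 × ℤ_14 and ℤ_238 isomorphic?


Comparing ℤ_17 × ℤ_14 and ℤ_238:
gcd(17,14) = 1, so ℤ_17 × ℤ_14 ≅ ℤ_238 (CRT)

Yes, ℤ_17 × ℤ_14 ≅ ℤ_238


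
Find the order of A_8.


|A_n| = n!/2 (even permutations)
|A_8| = 8!/2 = 40320/2 = 20160

|A_8| = 20160


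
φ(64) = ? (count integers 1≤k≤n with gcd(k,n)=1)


Factor n: 64 = 2^6
φ(n) = n · ∏(1 - 1/p) over distinct primes p | n
φ(64) = 64 · (1 - 1/2) = 32

φ(64) = 32


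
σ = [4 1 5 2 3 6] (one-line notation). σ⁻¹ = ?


To find σ⁻¹, swap domain and range:
σ(1) = 4 → σ⁻¹(4) = 1
σ(2) = 1 → σ⁻¹(1) = 2
σ(3) = 5 → σ⁻¹(5) = 3
σ(4) = 2 → σ⁻¹(2) = 4
σ(5) = 3 → σ⁻¹(3) = 5
σ(6) = 6 → σ⁻¹(6) = 6

σ⁻¹ = [2 4 5 1 3 6]


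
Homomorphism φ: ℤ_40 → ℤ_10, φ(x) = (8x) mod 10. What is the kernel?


Kernel = preimage of identity
ker(φ) = {x ∈ ℤ_40 : 8x ≡ 0 (mod 10)}. Since 10 | 40, φ is well-defined. The kernel is the cyclic subgroup ⟨5⟩ of ℤ_40 (order 8), i.e. {0, 5, 10, 15, 20, 25, 30, 35}

ker(φ) = {0, 5, 10, 15, 20, 25, 30, 35}


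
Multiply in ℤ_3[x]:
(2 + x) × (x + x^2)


Expand and collect like terms; reduce coefficients mod 3:
x^0: 2·0 = 0 ≡ 0 (mod 3)
x^1: 2·1 + 1·0 = 2 ≡ 2 (mod 3)
x^2: 2·1 + 1·1 = 3 ≡ 0 (mod 3)
x^3: 1·1 = 1 ≡ 1 (mod 3)
Result: 2x + x^3

f · g = 2x + x^3


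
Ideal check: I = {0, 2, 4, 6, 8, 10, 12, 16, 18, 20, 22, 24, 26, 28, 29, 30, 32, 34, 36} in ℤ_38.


Check ideal conditions for I = {0, 2, 4, 6, 8, 10, 12, 16, 18, 20, 22, 24, 26, 28, 29, 30, 32, 34, 36} in ℤ_38:
(1) I is an additive subgroup? No
(2) For r ∈ ℤ_38 and a ∈ I: r·a ∈ I? No  [counterexample: r=2, a=26, r·a mod 38 = 14 ∉ I]

No, I is not an ideal of ℤ_38


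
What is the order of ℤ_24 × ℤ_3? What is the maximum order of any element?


|ℤ_24 × ℤ_3| = 24 × 3 = 72
Max element order = lcm(24,3) = 24
Cyclic? No (gcd=3)

|ℤ_24×ℤ_3| = 72, max element order = 24


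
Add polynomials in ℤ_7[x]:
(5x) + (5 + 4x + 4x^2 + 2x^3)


Add coefficients mod 7:
x^0: 0 + 5 = 5 (mod 7)
x^1: 5 + 4 = 2 (mod 7)
x^2: 0 + 4 = 4 (mod 7)
x^3: 0 + 2 = 2 (mod 7)
Result: 5 + 2x + 4x^2 + 2x^3

f + g = 5 + 2x + 4x^2 + 2x^3


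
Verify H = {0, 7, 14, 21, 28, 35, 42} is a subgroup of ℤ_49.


Subgroup test for H = {0, 7, 14, 21, 28, 35, 42} in (ℤ_49, +):
(1) 0 ∈ H? Yes
(2) Closure: for all a,b ∈ H, (a+b) mod 49 ∈ H? Yes
(3) Inverses: for all a ∈ H, -a mod 49 ∈ H? Yes

Yes, H is a subgroup of ℤ_49


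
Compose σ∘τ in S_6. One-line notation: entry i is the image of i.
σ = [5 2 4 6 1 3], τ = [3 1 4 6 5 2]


σ∘τ: apply τ first, then σ
1 →τ 3 →σ 4
2 →τ 1 →σ 5
3 →τ 4 →σ 6
4 →τ 6 →σ 3
5 →τ 5 →σ 1
6 →τ 2 →σ 2

σ∘τ = [4 5 6 3 1 2]


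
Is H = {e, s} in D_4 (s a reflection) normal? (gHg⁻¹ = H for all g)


H = {e, s} in D_4 (s a reflection)
r·s·r⁻¹ = sr⁻² ≠ s for n ≥ 3, so {e, s} is not closed under conjugation

No, not a normal subgroup


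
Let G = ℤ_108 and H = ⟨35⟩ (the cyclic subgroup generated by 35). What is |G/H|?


|⟨35⟩| = n / gcd(35, 108) = 108 / 1 = 108
H is normal (ℤ_108 is abelian).
|G/H| = |G| / |H| = 108 / 108 = 1

|G/H| = 1


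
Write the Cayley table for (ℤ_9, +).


Elements: {0, 1, 2, 3, 4, 5, 6, 7, 8}
Operation: addition mod 9
Entry (a, b) = (a + b) mod 9

Cayley table:
  | 0 | 1 | 2 | 3 | 4 | 5 | 6 | 7 | 8
0 | 0 | 1 | 2 | 3 | 4 | 5 | 6 | 7 | 8
1 | 1 | 2 | 3 | 4 | 5 | 6 | 7 | 8 | 0
2 | 2 | 3 | 4 | 5 | 6 | 7 | 8 | 0 | 1
3 | 3 | 4 | 5 | 6 | 7 | 8 | 0 | 1 | 2
4 | 4 | 5 | 6 | 7 | 8 | 0 | 1 | 2 | 3
5 | 5 | 6 | 7 | 8 | 0 | 1 | 2 | 3 | 4
6 | 6 | 7 | 8 | 0 | 1 | 2 | 3 | 4 | 5
7 | 7 | 8 | 0 | 1 | 2 | 3 | 4 | 5 | 6
8 | 8 | 0 | 1 | 2 | 3 | 4 | 5 | 6 | 7


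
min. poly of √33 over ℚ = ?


√33 satisfies x² - 33 = 0, irreducible over ℚ since 33 is squarefree

Minimal polynomial: x² - 33


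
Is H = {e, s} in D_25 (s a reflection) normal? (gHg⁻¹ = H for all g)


H = {e, s} in D_25 (s a reflection)
r·s·r⁻¹ = sr⁻² ≠ s for n ≥ 3, so {e, s} is not closed under conjugation

No, not a normal subgroup


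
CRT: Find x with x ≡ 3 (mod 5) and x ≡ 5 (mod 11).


m₁ = 5, m₂ = 11, gcd = 1, so CRT applies. M = m₁·m₂ = 55
Let M₁ = M/m₁ = 11, M₂ = M/m₂ = 5
Find y₁ ≡ M₁⁻¹ (mod m₁): 11⁻¹ ≡ 1 (mod 5)
Find y₂ ≡ M₂⁻¹ (mod m₂): 5⁻¹ ≡ 9 (mod 11)
x = a₁·M₁·y₁ + a₂·M₂·y₂ = 3·11·1 + 5·5·9 = 258
Reduce mod 55: x ≡ 38
Check: 38 mod 5 = 3 ✓, 38 mod 11 = 5 ✓

x ≡ 38 (mod 55)


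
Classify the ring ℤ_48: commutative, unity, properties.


ℤ_48 is a commutative ring with unity 1; 48 = 2×24 is composite, so 2·24 ≡ 0 gives zero divisors (not an integral domain)
Commutative: Yes
Integral domain: No
Has unity: Yes

ℤ_48: Commutative=Yes, Unity=Yes


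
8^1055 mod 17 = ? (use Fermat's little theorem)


Fermat's little theorem: if p is prime and gcd(a,p)=1, then a^(p-1) ≡ 1 (mod p)
p = 17 is prime, gcd(8,17) = 1
Reduce exponent: 1055 mod 16 = 15
So 8^1055 ≡ 8^15 (mod 17)
8^15 mod 17 = 15

8^1055 ≡ 15 (mod 17)


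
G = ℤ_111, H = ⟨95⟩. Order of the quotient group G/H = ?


|⟨95⟩| = n / gcd(95, 111) = 111 / 1 = 111
H is normal (ℤ_111 is abelian).
|G/H| = |G| / |H| = 111 / 111 = 1

|G/H| = 1


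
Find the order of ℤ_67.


ℤ_n has n elements.

|ℤ_67| = 67


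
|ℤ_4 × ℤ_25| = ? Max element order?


|ℤ_4 × ℤ_25| = 4 × 25 = 100
Max element order = lcm(4,25) = 100
Cyclic? Yes (gcd=1)

|ℤ_4×ℤ_25| = 100, max element order = 100
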